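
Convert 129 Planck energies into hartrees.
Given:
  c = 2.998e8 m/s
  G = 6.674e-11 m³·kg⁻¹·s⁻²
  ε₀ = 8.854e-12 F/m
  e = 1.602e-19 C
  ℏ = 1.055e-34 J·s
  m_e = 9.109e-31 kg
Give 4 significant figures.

5.797e28

Planck energy: E_P = √(ℏc⁵/G) = 1.957e9 J
hartree: E_h = m_e e⁴/(4πε₀ℏ)² = 4.354e-18 J
129 × 1.957e9 / 4.354e-18 = 5.797e28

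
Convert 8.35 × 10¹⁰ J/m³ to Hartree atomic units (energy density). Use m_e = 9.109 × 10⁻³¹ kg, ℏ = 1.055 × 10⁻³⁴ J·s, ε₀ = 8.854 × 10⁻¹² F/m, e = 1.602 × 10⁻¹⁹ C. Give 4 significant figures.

atomic unit of energy density: u_au = E_h/a₀³ = m_e⁴e¹⁰/((4πε₀)⁵ℏ⁸) = 2.929 × 10¹³ J/m³.
8.35 × 10¹⁰ / 2.929 × 10¹³ = 2.851 × 10⁻³

2.851 × 10⁻³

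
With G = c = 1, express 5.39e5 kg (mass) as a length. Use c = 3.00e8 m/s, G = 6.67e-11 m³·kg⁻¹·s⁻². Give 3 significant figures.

In G = c = 1 units mass has dimensions of length; the conversion factor is G/c².
5.39e5 kg × (G/c²) = 3.99e-22 m

3.99e-22 m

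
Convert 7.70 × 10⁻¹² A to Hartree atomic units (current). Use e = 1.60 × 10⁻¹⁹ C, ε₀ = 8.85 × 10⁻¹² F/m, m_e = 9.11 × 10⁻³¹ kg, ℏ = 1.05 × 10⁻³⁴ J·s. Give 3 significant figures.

atomic unit of electric current: I_au = e E_h/ℏ = m_e e⁵/((4πε₀)²ℏ³) = 6.67 × 10⁻³ A.
7.70 × 10⁻¹² / 6.67 × 10⁻³ = 1.15 × 10⁻⁹

1.15 × 10⁻⁹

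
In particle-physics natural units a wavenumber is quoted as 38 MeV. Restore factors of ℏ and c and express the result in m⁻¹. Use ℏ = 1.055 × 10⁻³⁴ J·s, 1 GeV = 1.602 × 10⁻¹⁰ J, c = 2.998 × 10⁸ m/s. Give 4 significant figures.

1.925 × 10¹⁴ m⁻¹

Inverse length is [E]/(ℏc).
1 GeV → 1/(ℏc) × (1 GeV in J) = 5.065 × 10¹⁵ m⁻¹.
Convert the energy scale: 38 MeV = 0.0380 GeV.
Result: 0.0380 × 5.065 × 10¹⁵ = 1.925 × 10¹⁴ m⁻¹.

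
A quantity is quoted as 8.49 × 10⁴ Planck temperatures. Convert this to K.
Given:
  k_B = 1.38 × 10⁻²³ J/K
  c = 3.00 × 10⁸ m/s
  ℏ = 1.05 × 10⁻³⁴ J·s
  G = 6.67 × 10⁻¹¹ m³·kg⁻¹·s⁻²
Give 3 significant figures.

1.20 × 10³⁷ K

One Planck temperature: T_P = √(ℏc⁵/G) / k_B = 1.42 × 10³² K.
8.49 × 10⁴ × 1.42 × 10³² K = 1.20 × 10³⁷ K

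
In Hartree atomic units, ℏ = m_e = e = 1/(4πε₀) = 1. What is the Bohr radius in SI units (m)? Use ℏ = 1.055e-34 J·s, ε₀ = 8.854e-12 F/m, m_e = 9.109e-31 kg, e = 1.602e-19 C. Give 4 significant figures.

5.297e-11 m

From ℏ = m_e = e = 1/(4πε₀) = 1 the length scale is a₀ = 4πε₀ℏ²/(m_e e²).
  = 1.238e-78 / 2.338e-68
  = 5.297e-11 m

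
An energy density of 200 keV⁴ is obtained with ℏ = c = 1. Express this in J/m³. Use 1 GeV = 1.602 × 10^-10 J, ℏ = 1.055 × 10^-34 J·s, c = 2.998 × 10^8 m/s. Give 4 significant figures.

4.163 × 10^15 J/m³

[E]/[L]³ = [E]⁴/(ℏc)³; restore (ℏc)⁻³.
1 GeV⁴ → 1/(ℏc)³ × (1 GeV in J)⁴ = 2.082 × 10^37 J/m³.
Convert the energy scale: 200 keV⁴ = 2.00 × 10^-22 GeV⁴.
Result: 2.00 × 10^-22 × 2.082 × 10^37 = 4.163 × 10^15 J/m³.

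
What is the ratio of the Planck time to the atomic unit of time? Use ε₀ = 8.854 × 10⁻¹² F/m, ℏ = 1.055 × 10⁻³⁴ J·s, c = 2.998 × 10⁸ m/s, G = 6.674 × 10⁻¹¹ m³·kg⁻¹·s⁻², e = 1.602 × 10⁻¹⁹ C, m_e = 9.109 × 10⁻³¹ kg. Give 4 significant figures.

Planck time: t_P = √(ℏG/c⁵) = 5.392 × 10⁻⁴⁴ s
atomic unit of time: τ_au = (4πε₀)²ℏ³/(m_e e⁴) = 2.423 × 10⁻¹⁷ s
ratio = 5.392 × 10⁻⁴⁴ / 2.423 × 10⁻¹⁷ = 2.225 × 10⁻²⁷

2.225 × 10⁻²⁷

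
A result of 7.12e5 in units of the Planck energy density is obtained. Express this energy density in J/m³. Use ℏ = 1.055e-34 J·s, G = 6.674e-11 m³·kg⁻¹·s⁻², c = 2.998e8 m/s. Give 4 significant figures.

One Planck energy density: u_P = c⁷/(ℏG²) = 4.632e113 J/m³.
7.12e5 × 4.632e113 J/m³ = 3.298e119 J/m³

3.298e119 J/m³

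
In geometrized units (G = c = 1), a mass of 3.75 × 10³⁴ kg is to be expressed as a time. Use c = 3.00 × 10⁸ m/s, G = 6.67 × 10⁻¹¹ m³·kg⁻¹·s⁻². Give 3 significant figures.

Mass → time via G/c³.
3.75 × 10³⁴ kg × (G/c³) = 0.0926 s

0.0926 s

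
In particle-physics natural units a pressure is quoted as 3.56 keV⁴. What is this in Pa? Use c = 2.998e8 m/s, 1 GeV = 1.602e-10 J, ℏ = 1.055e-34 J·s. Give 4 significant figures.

Pressure is [E]/[L]³ = [E]⁴/(ℏc)³.
1 GeV⁴ → 1/(ℏc)³ × (1 GeV in J)⁴ = 2.082e37 Pa.
Convert the energy scale: 3.56 keV⁴ = 3.56e-24 GeV⁴.
Result: 3.56e-24 × 2.082e37 = 7.411e13 Pa.

7.411e13 Pa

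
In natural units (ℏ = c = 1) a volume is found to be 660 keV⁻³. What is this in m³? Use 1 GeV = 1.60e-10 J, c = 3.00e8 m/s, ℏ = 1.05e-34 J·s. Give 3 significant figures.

Volume is [L]³ = [E]⁻³·(ℏc)³.
1 GeV⁻³ → (ℏc)³ × (1 GeV in J)⁻³ = 7.63e-48 m³.
Convert the energy scale: 660 keV⁻³ = 6.60e20 GeV⁻³.
Result: 6.60e20 × 7.63e-48 = 5.04e-27 m³.

5.04e-27 m³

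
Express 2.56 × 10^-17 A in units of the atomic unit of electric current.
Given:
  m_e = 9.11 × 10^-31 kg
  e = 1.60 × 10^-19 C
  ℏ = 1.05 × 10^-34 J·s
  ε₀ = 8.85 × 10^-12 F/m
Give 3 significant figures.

atomic unit of electric current: I_au = e E_h/ℏ = m_e e⁵/((4πε₀)²ℏ³) = 6.67 × 10^-3 A.
2.56 × 10^-17 / 6.67 × 10^-3 = 3.84 × 10^-15

3.84 × 10^-15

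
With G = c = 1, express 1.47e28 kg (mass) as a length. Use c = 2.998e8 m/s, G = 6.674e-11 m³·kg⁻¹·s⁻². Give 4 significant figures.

In G = c = 1 units mass has dimensions of length; the conversion factor is G/c².
1.47e28 kg × (G/c²) = 10.92 m

10.92 m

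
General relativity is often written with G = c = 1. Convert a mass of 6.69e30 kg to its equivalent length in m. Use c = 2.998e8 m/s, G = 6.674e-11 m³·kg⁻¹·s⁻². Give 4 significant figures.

4.968e3 m

In G = c = 1 units mass has dimensions of length; the conversion factor is G/c².
6.69e30 kg × (G/c²) = 4.968e3 m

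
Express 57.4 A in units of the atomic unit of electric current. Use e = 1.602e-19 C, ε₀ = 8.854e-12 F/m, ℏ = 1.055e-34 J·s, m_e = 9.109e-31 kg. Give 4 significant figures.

atomic unit of electric current: I_au = e E_h/ℏ = m_e e⁵/((4πε₀)²ℏ³) = 6.612e-3 A.
57.4 / 6.612e-3 = 8.681e3

8.681e3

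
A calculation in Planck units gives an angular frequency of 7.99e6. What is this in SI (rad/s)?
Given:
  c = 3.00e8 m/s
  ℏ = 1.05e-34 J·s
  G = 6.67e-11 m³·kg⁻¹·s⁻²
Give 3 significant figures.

One Planck angular frequency: ω_P = √(c⁵/(ℏG)) = 1.86e43 rad/s.
7.99e6 × 1.86e43 rad/s = 1.49e50 rad/s

1.49e50 rad/s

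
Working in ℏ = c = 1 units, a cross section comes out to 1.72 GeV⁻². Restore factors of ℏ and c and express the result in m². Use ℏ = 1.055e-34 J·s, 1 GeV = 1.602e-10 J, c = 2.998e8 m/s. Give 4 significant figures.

6.705e-32 m²

Area is [L]² = [E]⁻²·(ℏc)²; restore (ℏc)².
1 GeV⁻² → (ℏc)² × (1 GeV in J)⁻² = 3.898e-32 m².
Result: 1.72 × 3.898e-32 = 6.705e-32 m².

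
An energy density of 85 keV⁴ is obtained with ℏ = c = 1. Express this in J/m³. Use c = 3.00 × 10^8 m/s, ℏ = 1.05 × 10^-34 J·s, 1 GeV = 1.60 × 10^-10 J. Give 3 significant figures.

1.78 × 10^15 J/m³

[E]/[L]³ = [E]⁴/(ℏc)³; restore (ℏc)⁻³.
1 GeV⁴ → 1/(ℏc)³ × (1 GeV in J)⁴ = 2.10 × 10^37 J/m³.
Convert the energy scale: 85 keV⁴ = 8.50 × 10^-23 GeV⁴.
Result: 8.50 × 10^-23 × 2.10 × 10^37 = 1.78 × 10^15 J/m³.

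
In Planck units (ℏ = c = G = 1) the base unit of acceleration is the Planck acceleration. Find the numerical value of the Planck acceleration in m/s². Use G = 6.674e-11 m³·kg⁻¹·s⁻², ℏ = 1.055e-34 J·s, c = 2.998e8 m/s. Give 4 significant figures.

a_P = √(c⁷/(ℏG))
  = √(3.092e103)
  = 5.560e51 m/s²

5.560e51 m/s²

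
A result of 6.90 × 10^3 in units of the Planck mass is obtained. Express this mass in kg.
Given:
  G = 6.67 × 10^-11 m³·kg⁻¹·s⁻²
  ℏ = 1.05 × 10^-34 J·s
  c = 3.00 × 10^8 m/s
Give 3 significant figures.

1.50 × 10^-4 kg

One Planck mass: m_P = √(ℏc/G) = 2.17 × 10^-8 kg.
6.90 × 10^3 × 2.17 × 10^-8 kg = 1.50 × 10^-4 kg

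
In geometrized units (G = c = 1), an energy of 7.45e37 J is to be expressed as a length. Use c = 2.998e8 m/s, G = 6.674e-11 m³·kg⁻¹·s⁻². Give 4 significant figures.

6.155e-7 m

Energy → length via G/c⁴.
7.45e37 J × (G/c⁴) = 6.155e-7 m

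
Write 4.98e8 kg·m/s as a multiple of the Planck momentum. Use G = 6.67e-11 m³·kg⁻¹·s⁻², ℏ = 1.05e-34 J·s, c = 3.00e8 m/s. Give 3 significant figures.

7.64e7

Planck momentum: p_P = √(ℏc³/G) = 6.52 kg·m/s.
4.98e8 / 6.52 = 7.64e7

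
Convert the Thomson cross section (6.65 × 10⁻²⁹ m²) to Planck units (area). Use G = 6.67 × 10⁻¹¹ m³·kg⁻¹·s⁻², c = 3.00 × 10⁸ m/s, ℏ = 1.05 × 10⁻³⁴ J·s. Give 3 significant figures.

2.56 × 10⁴¹

Planck area: A_P = ℏG/c³ = 2.59 × 10⁻⁷⁰ m².
6.65 × 10⁻²⁹ / 2.59 × 10⁻⁷⁰ = 2.56 × 10⁴¹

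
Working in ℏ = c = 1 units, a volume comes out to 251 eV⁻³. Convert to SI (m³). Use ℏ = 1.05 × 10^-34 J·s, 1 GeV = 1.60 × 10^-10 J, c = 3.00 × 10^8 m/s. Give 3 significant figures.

Volume is [L]³ = [E]⁻³·(ℏc)³.
1 GeV⁻³ → (ℏc)³ × (1 GeV in J)⁻³ = 7.63 × 10^-48 m³.
Convert the energy scale: 251 eV⁻³ = 2.51 × 10^29 GeV⁻³.
Result: 2.51 × 10^29 × 7.63 × 10^-48 = 1.92 × 10^-18 m³.

1.92 × 10^-18 m³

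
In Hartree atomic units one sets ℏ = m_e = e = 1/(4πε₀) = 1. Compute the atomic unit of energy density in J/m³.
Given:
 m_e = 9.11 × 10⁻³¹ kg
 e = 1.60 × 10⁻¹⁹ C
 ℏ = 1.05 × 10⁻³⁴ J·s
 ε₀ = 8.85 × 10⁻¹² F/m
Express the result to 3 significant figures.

u_au = E_h/a₀³ = m_e⁴e¹⁰/((4πε₀)⁵ℏ⁸)
E_h = 4.38 × 10⁻¹⁸ J
a₀ = 5.26 × 10⁻¹¹ m
E_h/a₀³ = 3.01 × 10¹³ J/m³

3.01 × 10¹³ J/m³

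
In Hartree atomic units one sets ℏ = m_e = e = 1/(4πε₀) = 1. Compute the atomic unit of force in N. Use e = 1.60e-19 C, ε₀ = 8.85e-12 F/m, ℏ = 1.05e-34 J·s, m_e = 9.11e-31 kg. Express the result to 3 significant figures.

F_au = E_h/a₀ = m_e²e⁶/((4πε₀)³ℏ⁴)
E_h = 4.38e-18 J
a₀ = 5.26e-11 m
E_h/a₀ = 8.33e-8 N

8.33e-8 N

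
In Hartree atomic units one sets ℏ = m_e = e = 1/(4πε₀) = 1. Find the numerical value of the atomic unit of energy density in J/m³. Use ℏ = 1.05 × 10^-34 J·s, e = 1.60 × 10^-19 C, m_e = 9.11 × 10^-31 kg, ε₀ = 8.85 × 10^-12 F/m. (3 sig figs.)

u_au = E_h/a₀³ = m_e⁴e¹⁰/((4πε₀)⁵ℏ⁸)
E_h = 4.38 × 10^-18 J
a₀ = 5.26 × 10^-11 m
E_h/a₀³ = 3.01 × 10^13 J/m³

3.01 × 10^13 J/m³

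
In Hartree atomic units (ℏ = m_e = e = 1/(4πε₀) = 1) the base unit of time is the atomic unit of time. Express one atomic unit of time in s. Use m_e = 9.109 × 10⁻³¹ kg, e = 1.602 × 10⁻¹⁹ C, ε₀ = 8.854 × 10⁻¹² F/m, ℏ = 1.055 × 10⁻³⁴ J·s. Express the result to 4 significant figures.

τ_au = (4πε₀)²ℏ³/(m_e e⁴)
E_h = 4.354 × 10⁻¹⁸ J
ℏ/E_h = 2.423 × 10⁻¹⁷ s

2.423 × 10⁻¹⁷ s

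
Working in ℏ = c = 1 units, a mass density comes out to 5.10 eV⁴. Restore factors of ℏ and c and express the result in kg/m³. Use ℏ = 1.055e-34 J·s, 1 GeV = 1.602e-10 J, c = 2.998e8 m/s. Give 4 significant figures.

Mass density is [E]/(c²[L]³) = [E]⁴/(ℏ³c⁵).
1 GeV⁴ → 1/(ℏ³c⁵) × (1 GeV in J)⁴ = 2.316e20 kg/m³.
Convert the energy scale: 5.10 eV⁴ = 5.10e-36 GeV⁴.
Result: 5.10e-36 × 2.316e20 = 1.181e-15 kg/m³.

1.181e-15 kg/m³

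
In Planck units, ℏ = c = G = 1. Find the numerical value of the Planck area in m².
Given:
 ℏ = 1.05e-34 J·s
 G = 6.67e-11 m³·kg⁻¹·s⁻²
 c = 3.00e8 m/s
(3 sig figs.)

2.59e-70 m²

The unique combination of the constants set to 1 with dimensions of area is A_P = ℏG/c³.
  = 7.00e-45 / 2.70e25
  = 2.59e-70 m²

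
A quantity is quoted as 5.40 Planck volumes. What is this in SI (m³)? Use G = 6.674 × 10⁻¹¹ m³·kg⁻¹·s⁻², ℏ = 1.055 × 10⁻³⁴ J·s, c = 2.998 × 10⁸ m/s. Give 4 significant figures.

2.281 × 10⁻¹⁰⁴ m³

One Planck volume: V_P = (ℏG/c³)^(3/2) = 4.224 × 10⁻¹⁰⁵ m³.
5.40 × 4.224 × 10⁻¹⁰⁵ m³ = 2.281 × 10⁻¹⁰⁴ m³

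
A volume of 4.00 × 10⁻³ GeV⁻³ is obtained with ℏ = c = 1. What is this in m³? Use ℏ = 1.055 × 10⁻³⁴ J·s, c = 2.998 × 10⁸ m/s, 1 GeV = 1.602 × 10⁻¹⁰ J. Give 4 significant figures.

Volume is [L]³ = [E]⁻³·(ℏc)³.
1 GeV⁻³ → (ℏc)³ × (1 GeV in J)⁻³ = 7.696 × 10⁻⁴⁸ m³.
Result: 4.00 × 10⁻³ × 7.696 × 10⁻⁴⁸ = 3.078 × 10⁻⁵⁰ m³.

3.078 × 10⁻⁵⁰ m³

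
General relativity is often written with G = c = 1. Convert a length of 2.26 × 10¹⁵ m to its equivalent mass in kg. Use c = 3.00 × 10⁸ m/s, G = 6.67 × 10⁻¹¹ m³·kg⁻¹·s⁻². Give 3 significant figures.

3.05 × 10⁴² kg

Length → mass via c²/G.
2.26 × 10¹⁵ m × (c²/G) = 3.05 × 10⁴² kg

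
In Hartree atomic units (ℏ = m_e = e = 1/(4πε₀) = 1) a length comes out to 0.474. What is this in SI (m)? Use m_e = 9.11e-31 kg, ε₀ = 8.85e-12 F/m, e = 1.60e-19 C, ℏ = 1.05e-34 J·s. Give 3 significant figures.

2.49e-11 m

One Bohr radius: a₀ = 4πε₀ℏ²/(m_e e²) = 5.26e-11 m.
0.474 × 5.26e-11 m = 2.49e-11 m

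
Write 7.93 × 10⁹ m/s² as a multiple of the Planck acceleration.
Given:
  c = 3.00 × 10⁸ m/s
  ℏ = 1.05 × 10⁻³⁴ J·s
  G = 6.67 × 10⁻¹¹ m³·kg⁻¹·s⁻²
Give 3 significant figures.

Planck acceleration: a_P = √(c⁷/(ℏG)) = 5.59 × 10⁵¹ m/s².
7.93 × 10⁹ / 5.59 × 10⁵¹ = 1.42 × 10⁻⁴²

1.42 × 10⁻⁴²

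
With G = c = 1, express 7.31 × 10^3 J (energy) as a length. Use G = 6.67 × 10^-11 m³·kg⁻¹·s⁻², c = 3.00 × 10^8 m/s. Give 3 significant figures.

6.02 × 10^-41 m

Energy → length via G/c⁴.
7.31 × 10^3 J × (G/c⁴) = 6.02 × 10^-41 m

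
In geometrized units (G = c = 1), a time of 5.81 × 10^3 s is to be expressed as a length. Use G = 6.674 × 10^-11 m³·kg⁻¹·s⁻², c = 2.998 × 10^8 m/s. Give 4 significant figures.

1.742 × 10^12 m

Time → length via c.
5.81 × 10^3 s × (c) = 1.742 × 10^12 m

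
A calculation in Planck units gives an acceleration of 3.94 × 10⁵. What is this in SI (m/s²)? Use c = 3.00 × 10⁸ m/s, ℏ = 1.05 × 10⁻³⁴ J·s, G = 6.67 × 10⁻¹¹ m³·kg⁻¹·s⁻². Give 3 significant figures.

One Planck acceleration: a_P = √(c⁷/(ℏG)) = 5.59 × 10⁵¹ m/s².
3.94 × 10⁵ × 5.59 × 10⁵¹ m/s² = 2.20 × 10⁵⁷ m/s²

2.20 × 10⁵⁷ m/s²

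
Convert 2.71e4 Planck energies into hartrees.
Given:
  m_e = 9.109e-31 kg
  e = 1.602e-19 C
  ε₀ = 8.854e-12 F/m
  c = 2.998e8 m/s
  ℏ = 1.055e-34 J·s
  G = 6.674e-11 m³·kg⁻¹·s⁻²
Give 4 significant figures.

Planck energy: E_P = √(ℏc⁵/G) = 1.957e9 J
hartree: E_h = m_e e⁴/(4πε₀ℏ)² = 4.354e-18 J
2.71e4 × 1.957e9 / 4.354e-18 = 1.218e31

1.218e31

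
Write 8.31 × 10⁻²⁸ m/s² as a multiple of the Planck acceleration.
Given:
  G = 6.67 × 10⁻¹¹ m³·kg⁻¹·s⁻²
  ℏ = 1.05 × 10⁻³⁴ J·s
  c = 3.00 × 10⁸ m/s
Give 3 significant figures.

1.49 × 10⁻⁷⁹

Planck acceleration: a_P = √(c⁷/(ℏG)) = 5.59 × 10⁵¹ m/s².
8.31 × 10⁻²⁸ / 5.59 × 10⁵¹ = 1.49 × 10⁻⁷⁹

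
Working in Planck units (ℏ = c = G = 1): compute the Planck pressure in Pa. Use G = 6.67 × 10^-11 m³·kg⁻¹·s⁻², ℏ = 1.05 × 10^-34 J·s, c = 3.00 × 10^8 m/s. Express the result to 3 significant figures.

4.68 × 10^113 Pa

From ℏ = c = G = 1 the pressure scale is p_P = c⁷/(ℏG²).
  = 2.19 × 10^59 / 4.67 × 10^-55
  = 4.68 × 10^113 Pa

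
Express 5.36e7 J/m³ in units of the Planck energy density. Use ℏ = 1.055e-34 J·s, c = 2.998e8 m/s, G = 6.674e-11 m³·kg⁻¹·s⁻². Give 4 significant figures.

Planck energy density: u_P = c⁷/(ℏG²) = 4.632e113 J/m³.
5.36e7 / 4.632e113 = 1.157e-106

1.157e-106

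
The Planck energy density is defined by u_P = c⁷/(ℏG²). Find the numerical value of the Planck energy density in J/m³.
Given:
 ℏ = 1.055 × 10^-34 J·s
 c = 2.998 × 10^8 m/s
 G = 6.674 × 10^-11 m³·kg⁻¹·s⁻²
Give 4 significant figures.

4.632 × 10^113 J/m³

u_P = c⁷/(ℏG²)
  = 2.177 × 10^59 / 4.699 × 10^-55
  = 4.632 × 10^113 J/m³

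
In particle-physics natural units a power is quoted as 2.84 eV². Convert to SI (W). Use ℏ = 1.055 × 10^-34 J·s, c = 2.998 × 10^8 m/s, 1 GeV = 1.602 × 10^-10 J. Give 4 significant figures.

6.909 × 10^-4 W

Power is [E]/[T] = [E]²/ℏ.
1 GeV² → 1/ℏ × (1 GeV in J)² = 2.433 × 10^14 W.
Convert the energy scale: 2.84 eV² = 2.84 × 10^-18 GeV².
Result: 2.84 × 10^-18 × 2.433 × 10^14 = 6.909 × 10^-4 W.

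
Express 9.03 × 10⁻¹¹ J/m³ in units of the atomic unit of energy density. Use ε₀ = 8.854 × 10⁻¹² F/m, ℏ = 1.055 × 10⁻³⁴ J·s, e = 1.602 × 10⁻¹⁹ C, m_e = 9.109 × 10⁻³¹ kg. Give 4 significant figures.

atomic unit of energy density: u_au = E_h/a₀³ = m_e⁴e¹⁰/((4πε₀)⁵ℏ⁸) = 2.929 × 10¹³ J/m³.
9.03 × 10⁻¹¹ / 2.929 × 10¹³ = 3.083 × 10⁻²⁴

3.083 × 10⁻²⁴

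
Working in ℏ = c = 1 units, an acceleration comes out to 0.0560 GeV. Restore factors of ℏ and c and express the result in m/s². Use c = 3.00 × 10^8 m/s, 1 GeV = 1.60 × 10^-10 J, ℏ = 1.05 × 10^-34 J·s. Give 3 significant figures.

Acceleration is [L]/[T]² = c·[E]/ℏ.
1 GeV → c/ℏ × (1 GeV in J) = 4.57 × 10^32 m/s².
Result: 0.0560 × 4.57 × 10^32 = 2.56 × 10^31 m/s².

2.56 × 10^31 m/s²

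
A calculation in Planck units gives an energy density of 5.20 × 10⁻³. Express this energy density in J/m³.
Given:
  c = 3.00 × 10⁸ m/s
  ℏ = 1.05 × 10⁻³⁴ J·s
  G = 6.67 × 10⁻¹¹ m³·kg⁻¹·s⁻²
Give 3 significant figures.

One Planck energy density: u_P = c⁷/(ℏG²) = 4.68 × 10¹¹³ J/m³.
5.20 × 10⁻³ × 4.68 × 10¹¹³ J/m³ = 2.43 × 10¹¹¹ J/m³

2.43 × 10¹¹¹ J/m³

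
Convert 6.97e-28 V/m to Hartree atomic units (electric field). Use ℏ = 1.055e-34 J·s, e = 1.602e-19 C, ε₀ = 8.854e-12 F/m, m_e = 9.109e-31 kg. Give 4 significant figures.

1.358e-39

atomic unit of electric field: E_au = E_h/(e a₀) = m_e²e⁵/((4πε₀)³ℏ⁴) = 5.131e11 V/m.
6.97e-28 / 5.131e11 = 1.358e-39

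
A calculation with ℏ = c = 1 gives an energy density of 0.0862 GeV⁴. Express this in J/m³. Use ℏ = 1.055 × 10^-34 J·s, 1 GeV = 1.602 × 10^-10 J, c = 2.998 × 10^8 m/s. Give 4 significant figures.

[E]/[L]³ = [E]⁴/(ℏc)³; restore (ℏc)⁻³.
1 GeV⁴ → 1/(ℏc)³ × (1 GeV in J)⁴ = 2.082 × 10^37 J/m³.
Result: 0.0862 × 2.082 × 10^37 = 1.794 × 10^36 J/m³.

1.794 × 10^36 J/m³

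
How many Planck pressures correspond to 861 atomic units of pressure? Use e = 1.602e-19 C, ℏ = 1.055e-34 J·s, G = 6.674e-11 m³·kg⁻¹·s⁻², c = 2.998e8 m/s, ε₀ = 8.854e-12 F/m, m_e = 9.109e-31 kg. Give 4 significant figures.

5.444e-98

atomic unit of pressure: P_au = E_h/a₀³ = m_e⁴e¹⁰/((4πε₀)⁵ℏ⁸) = 2.929e13 Pa
Planck pressure: p_P = c⁷/(ℏG²) = 4.632e113 Pa
861 × 2.929e13 / 4.632e113 = 5.444e-98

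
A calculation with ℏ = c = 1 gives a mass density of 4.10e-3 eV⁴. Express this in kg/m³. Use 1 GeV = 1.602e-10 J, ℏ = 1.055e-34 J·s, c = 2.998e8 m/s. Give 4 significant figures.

9.496e-19 kg/m³

Mass density is [E]/(c²[L]³) = [E]⁴/(ℏ³c⁵).
1 GeV⁴ → 1/(ℏ³c⁵) × (1 GeV in J)⁴ = 2.316e20 kg/m³.
Convert the energy scale: 4.10e-3 eV⁴ = 4.10e-39 GeV⁴.
Result: 4.10e-39 × 2.316e20 = 9.496e-19 kg/m³.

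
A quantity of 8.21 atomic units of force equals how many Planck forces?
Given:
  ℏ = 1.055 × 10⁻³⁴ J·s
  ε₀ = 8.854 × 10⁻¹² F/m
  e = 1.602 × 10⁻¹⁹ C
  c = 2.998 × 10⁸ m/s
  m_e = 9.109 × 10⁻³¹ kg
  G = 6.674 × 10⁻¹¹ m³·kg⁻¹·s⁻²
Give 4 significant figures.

atomic unit of force: F_au = E_h/a₀ = m_e²e⁶/((4πε₀)³ℏ⁴) = 8.220 × 10⁻⁸ N
Planck force: F_P = c⁴/G = 1.210 × 10⁴⁴ N
8.21 × 8.220 × 10⁻⁸ / 1.210 × 10⁴⁴ = 5.575 × 10⁻⁵¹

5.575 × 10⁻⁵¹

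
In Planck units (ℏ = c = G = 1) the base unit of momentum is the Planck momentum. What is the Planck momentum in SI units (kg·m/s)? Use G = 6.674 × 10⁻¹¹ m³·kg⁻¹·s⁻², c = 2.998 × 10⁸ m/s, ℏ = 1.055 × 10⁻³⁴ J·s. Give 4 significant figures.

p_P = √(ℏc³/G)
  = √(42.60)
  = 6.527 kg·m/s

6.527 kg·m/s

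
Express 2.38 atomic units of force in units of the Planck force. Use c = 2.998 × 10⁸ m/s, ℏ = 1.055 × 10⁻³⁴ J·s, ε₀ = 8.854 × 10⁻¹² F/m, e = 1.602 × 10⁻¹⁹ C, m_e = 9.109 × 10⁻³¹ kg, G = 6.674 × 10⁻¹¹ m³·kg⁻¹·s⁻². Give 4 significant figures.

atomic unit of force: F_au = E_h/a₀ = m_e²e⁶/((4πε₀)³ℏ⁴) = 8.220 × 10⁻⁸ N
Planck force: F_P = c⁴/G = 1.210 × 10⁴⁴ N
2.38 × 8.220 × 10⁻⁸ / 1.210 × 10⁴⁴ = 1.616 × 10⁻⁵¹

1.616 × 10⁻⁵¹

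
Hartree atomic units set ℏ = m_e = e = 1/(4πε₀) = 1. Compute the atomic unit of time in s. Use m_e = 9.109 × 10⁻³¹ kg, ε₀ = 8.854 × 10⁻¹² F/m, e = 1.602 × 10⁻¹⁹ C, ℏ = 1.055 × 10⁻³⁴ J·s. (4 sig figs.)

Dimensional analysis gives τ_au = (4πε₀)²ℏ³/(m_e e⁴).
E_h = 4.354 × 10⁻¹⁸ J
ℏ/E_h = 2.423 × 10⁻¹⁷ s

2.423 × 10⁻¹⁷ s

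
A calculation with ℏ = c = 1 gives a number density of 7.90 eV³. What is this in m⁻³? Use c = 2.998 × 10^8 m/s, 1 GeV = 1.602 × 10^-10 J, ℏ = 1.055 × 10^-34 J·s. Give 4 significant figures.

1.027 × 10^21 m⁻³

Number density is [L]⁻³ = [E]³/(ℏc)³.
1 GeV³ → 1/(ℏc)³ × (1 GeV in J)³ = 1.299 × 10^47 m⁻³.
Convert the energy scale: 7.90 eV³ = 7.90 × 10^-27 GeV³.
Result: 7.90 × 10^-27 × 1.299 × 10^47 = 1.027 × 10^21 m⁻³.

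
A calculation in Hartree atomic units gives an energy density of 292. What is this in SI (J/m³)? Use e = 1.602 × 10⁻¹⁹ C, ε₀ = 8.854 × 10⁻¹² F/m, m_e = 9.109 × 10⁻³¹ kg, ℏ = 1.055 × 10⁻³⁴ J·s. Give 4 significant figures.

One atomic unit of energy density: u_au = E_h/a₀³ = m_e⁴e¹⁰/((4πε₀)⁵ℏ⁸) = 2.929 × 10¹³ J/m³.
292 × 2.929 × 10¹³ J/m³ = 8.553 × 10¹⁵ J/m³

8.553 × 10¹⁵ J/m³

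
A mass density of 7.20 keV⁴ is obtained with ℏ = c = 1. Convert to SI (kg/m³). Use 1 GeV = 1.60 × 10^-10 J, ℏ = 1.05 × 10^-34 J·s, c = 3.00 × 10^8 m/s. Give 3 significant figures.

Mass density is [E]/(c²[L]³) = [E]⁴/(ℏ³c⁵).
1 GeV⁴ → 1/(ℏ³c⁵) × (1 GeV in J)⁴ = 2.33 × 10^20 kg/m³.
Convert the energy scale: 7.20 keV⁴ = 7.20 × 10^-24 GeV⁴.
Result: 7.20 × 10^-24 × 2.33 × 10^20 = 1.68 × 10^-3 kg/m³.

1.68 × 10^-3 kg/m³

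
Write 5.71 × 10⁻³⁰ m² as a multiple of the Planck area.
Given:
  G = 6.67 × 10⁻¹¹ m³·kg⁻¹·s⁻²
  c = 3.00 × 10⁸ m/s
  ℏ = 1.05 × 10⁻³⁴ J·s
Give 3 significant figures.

Planck area: A_P = ℏG/c³ = 2.59 × 10⁻⁷⁰ m².
5.71 × 10⁻³⁰ / 2.59 × 10⁻⁷⁰ = 2.20 × 10⁴⁰

2.20 × 10⁴⁰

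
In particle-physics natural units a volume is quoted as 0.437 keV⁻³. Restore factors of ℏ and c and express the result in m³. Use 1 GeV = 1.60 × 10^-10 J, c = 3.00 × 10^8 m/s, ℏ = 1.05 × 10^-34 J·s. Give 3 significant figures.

Volume is [L]³ = [E]⁻³·(ℏc)³.
1 GeV⁻³ → (ℏc)³ × (1 GeV in J)⁻³ = 7.63 × 10^-48 m³.
Convert the energy scale: 0.437 keV⁻³ = 4.37 × 10^17 GeV⁻³.
Result: 4.37 × 10^17 × 7.63 × 10^-48 = 3.33 × 10^-30 m³.

3.33 × 10^-30 m³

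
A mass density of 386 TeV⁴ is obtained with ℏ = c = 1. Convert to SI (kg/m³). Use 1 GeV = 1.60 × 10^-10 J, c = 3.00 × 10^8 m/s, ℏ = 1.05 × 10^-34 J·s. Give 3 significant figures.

8.99 × 10^34 kg/m³

Mass density is [E]/(c²[L]³) = [E]⁴/(ℏ³c⁵).
1 GeV⁴ → 1/(ℏ³c⁵) × (1 GeV in J)⁴ = 2.33 × 10^20 kg/m³.
Convert the energy scale: 386 TeV⁴ = 3.86 × 10^14 GeV⁴.
Result: 3.86 × 10^14 × 2.33 × 10^20 = 8.99 × 10^34 kg/m³.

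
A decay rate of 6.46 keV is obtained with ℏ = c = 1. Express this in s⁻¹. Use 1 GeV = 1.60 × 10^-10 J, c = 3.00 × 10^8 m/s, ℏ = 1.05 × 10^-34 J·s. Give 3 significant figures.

A rate is [E]/ℏ; divide by ℏ.
1 GeV → 1/ℏ × (1 GeV in J) = 1.52 × 10^24 s⁻¹.
Convert the energy scale: 6.46 keV = 6.46 × 10^-6 GeV.
Result: 6.46 × 10^-6 × 1.52 × 10^24 = 9.84 × 10^18 s⁻¹.

9.84 × 10^18 s⁻¹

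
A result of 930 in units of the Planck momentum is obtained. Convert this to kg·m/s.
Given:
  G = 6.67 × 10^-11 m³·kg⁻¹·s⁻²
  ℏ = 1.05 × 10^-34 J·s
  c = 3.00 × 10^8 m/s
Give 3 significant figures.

One Planck momentum: p_P = √(ℏc³/G) = 6.52 kg·m/s.
930 × 6.52 kg·m/s = 6.06 × 10^3 kg·m/s

6.06 × 10^3 kg·m/s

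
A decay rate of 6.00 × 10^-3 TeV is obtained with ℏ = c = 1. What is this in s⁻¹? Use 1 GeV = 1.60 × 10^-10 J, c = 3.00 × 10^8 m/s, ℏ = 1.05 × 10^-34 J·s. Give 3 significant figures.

9.14 × 10^24 s⁻¹

A rate is [E]/ℏ; divide by ℏ.
1 GeV → 1/ℏ × (1 GeV in J) = 1.52 × 10^24 s⁻¹.
Convert the energy scale: 6.00 × 10^-3 TeV = 6 GeV.
Result: 6 × 1.52 × 10^24 = 9.14 × 10^24 s⁻¹.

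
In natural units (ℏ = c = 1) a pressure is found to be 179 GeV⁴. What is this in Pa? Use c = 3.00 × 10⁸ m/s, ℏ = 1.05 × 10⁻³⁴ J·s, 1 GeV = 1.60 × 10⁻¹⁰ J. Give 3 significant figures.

Pressure is [E]/[L]³ = [E]⁴/(ℏc)³.
1 GeV⁴ → 1/(ℏc)³ × (1 GeV in J)⁴ = 2.10 × 10³⁷ Pa.
Result: 179 × 2.10 × 10³⁷ = 3.75 × 10³⁹ Pa.

3.75 × 10³⁹ Pa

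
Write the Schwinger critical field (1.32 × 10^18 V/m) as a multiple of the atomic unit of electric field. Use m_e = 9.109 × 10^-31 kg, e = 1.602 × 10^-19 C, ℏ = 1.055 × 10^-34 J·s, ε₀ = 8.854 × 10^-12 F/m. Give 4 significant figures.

2.573 × 10^6

atomic unit of electric field: E_au = E_h/(e a₀) = m_e²e⁵/((4πε₀)³ℏ⁴) = 5.131 × 10^11 V/m.
1.32 × 10^18 / 5.131 × 10^11 = 2.573 × 10^6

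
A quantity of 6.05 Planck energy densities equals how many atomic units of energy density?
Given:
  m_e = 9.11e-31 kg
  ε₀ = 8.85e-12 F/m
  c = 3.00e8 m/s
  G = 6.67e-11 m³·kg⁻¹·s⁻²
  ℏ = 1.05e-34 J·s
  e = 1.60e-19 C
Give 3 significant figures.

Planck energy density: u_P = c⁷/(ℏG²) = 4.68e113 J/m³
atomic unit of energy density: u_au = E_h/a₀³ = m_e⁴e¹⁰/((4πε₀)⁵ℏ⁸) = 3.01e13 J/m³
6.05 × 4.68e113 / 3.01e13 = 9.40e100

9.40e100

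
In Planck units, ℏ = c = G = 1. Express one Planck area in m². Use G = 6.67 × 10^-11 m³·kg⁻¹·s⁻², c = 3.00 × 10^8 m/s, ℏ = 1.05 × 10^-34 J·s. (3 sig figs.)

From ℏ = c = G = 1 the area scale is A_P = ℏG/c³.
  = 7.00 × 10^-45 / 2.70 × 10^25
  = 2.59 × 10^-70 m²

2.59 × 10^-70 m²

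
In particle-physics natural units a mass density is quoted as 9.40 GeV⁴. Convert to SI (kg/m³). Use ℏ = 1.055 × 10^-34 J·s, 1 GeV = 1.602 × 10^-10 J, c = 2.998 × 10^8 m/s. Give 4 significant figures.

Mass density is [E]/(c²[L]³) = [E]⁴/(ℏ³c⁵).
1 GeV⁴ → 1/(ℏ³c⁵) × (1 GeV in J)⁴ = 2.316 × 10^20 kg/m³.
Result: 9.40 × 2.316 × 10^20 = 2.177 × 10^21 kg/m³.

2.177 × 10^21 kg/m³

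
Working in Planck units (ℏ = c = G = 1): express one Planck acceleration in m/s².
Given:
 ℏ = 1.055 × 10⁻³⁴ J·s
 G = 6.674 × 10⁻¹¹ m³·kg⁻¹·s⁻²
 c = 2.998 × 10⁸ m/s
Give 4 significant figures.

5.560 × 10⁵¹ m/s²

From ℏ = c = G = 1 the acceleration scale is a_P = √(c⁷/(ℏG)).
  = √(3.092 × 10¹⁰³)
  = 5.560 × 10⁵¹ m/s²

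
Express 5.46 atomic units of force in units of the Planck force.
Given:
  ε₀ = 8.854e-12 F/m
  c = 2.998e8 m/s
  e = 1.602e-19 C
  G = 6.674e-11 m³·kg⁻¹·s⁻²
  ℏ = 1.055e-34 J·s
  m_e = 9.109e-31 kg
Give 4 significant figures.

atomic unit of force: F_au = E_h/a₀ = m_e²e⁶/((4πε₀)³ℏ⁴) = 8.220e-8 N
Planck force: F_P = c⁴/G = 1.210e44 N
5.46 × 8.220e-8 / 1.210e44 = 3.708e-51

3.708e-51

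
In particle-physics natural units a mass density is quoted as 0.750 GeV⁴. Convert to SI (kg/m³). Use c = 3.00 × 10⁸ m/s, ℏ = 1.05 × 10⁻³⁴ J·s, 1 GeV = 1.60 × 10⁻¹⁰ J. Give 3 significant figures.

Mass density is [E]/(c²[L]³) = [E]⁴/(ℏ³c⁵).
1 GeV⁴ → 1/(ℏ³c⁵) × (1 GeV in J)⁴ = 2.33 × 10²⁰ kg/m³.
Result: 0.750 × 2.33 × 10²⁰ = 1.75 × 10²⁰ kg/m³.

1.75 × 10²⁰ kg/m³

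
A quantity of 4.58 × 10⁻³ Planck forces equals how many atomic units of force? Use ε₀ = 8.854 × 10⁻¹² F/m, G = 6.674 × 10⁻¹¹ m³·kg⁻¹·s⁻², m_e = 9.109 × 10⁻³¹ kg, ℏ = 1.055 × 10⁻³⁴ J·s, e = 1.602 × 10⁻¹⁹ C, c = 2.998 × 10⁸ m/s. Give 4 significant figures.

Planck force: F_P = c⁴/G = 1.210 × 10⁴⁴ N
atomic unit of force: F_au = E_h/a₀ = m_e²e⁶/((4πε₀)³ℏ⁴) = 8.220 × 10⁻⁸ N
4.58 × 10⁻³ × 1.210 × 10⁴⁴ / 8.220 × 10⁻⁸ = 6.744 × 10⁴⁸

6.744 × 10⁴⁸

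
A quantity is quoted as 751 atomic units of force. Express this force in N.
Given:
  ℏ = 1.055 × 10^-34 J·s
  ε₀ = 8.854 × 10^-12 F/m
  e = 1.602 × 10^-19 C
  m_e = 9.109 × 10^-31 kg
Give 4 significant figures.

One atomic unit of force: F_au = E_h/a₀ = m_e²e⁶/((4πε₀)³ℏ⁴) = 8.220 × 10^-8 N.
751 × 8.220 × 10^-8 N = 6.173 × 10^-5 N

6.173 × 10^-5 N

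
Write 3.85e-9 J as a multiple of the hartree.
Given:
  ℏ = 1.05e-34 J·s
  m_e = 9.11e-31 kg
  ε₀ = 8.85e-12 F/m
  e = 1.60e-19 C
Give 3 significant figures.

8.79e8

hartree: E_h = m_e e⁴/(4πε₀ℏ)² = 4.38e-18 J.
3.85e-9 / 4.38e-18 = 8.79e8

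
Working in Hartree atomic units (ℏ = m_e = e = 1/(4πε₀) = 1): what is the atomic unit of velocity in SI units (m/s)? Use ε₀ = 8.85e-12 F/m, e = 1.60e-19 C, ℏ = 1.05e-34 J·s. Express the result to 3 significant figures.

Dimensional analysis gives v_au = e²/(4πε₀ℏ).
  = 2.56e-38 / 1.17e-44
  = 2.19e6 m/s

2.19e6 m/s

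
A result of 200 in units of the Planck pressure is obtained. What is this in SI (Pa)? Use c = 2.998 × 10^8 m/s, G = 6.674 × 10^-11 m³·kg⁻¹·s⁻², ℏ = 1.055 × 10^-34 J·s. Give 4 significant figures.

9.265 × 10^115 Pa

One Planck pressure: p_P = c⁷/(ℏG²) = 4.632 × 10^113 Pa.
200 × 4.632 × 10^113 Pa = 9.265 × 10^115 Pa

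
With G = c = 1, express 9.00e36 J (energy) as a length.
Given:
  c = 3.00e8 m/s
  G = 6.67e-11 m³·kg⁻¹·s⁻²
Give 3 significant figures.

7.41e-8 m

Energy → length via G/c⁴.
9.00e36 J × (G/c⁴) = 7.41e-8 m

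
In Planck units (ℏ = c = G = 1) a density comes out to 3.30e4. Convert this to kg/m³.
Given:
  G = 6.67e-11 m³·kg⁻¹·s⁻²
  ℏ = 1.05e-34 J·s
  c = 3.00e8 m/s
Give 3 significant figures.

1.72e101 kg/m³

One Planck density: ρ_P = c⁵/(ℏG²) = 5.20e96 kg/m³.
3.30e4 × 5.20e96 kg/m³ = 1.72e101 kg/m³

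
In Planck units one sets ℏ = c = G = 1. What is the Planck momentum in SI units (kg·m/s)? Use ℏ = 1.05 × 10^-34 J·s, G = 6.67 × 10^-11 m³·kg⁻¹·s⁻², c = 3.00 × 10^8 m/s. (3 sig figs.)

6.52 kg·m/s

p_P = √(ℏc³/G)
  = √(42.5)
  = 6.52 kg·m/s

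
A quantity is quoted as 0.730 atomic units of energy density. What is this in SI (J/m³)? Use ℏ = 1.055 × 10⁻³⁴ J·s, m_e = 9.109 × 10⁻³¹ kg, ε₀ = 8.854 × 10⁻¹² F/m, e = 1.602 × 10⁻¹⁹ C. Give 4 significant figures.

2.138 × 10¹³ J/m³

One atomic unit of energy density: u_au = E_h/a₀³ = m_e⁴e¹⁰/((4πε₀)⁵ℏ⁸) = 2.929 × 10¹³ J/m³.
0.730 × 2.929 × 10¹³ J/m³ = 2.138 × 10¹³ J/m³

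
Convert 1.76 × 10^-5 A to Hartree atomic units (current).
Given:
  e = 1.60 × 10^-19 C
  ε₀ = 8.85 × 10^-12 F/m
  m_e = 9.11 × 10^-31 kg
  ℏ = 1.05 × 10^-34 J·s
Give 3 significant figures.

2.64 × 10^-3

atomic unit of electric current: I_au = e E_h/ℏ = m_e e⁵/((4πε₀)²ℏ³) = 6.67 × 10^-3 A.
1.76 × 10^-5 / 6.67 × 10^-3 = 2.64 × 10^-3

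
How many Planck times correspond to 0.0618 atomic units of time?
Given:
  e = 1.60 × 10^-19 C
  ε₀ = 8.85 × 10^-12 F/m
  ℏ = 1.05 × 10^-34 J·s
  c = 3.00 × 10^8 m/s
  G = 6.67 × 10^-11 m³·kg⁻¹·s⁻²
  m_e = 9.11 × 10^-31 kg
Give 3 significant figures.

2.76 × 10^25

atomic unit of time: τ_au = (4πε₀)²ℏ³/(m_e e⁴) = 2.40 × 10^-17 s
Planck time: t_P = √(ℏG/c⁵) = 5.37 × 10^-44 s
0.0618 × 2.40 × 10^-17 / 5.37 × 10^-44 = 2.76 × 10^25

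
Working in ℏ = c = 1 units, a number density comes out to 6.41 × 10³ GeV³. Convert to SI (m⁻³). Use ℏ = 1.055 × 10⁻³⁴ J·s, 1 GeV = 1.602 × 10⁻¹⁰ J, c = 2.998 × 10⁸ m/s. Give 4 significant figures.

8.329 × 10⁵⁰ m⁻³

Number density is [L]⁻³ = [E]³/(ℏc)³.
1 GeV³ → 1/(ℏc)³ × (1 GeV in J)³ = 1.299 × 10⁴⁷ m⁻³.
Result: 6.41 × 10³ × 1.299 × 10⁴⁷ = 8.329 × 10⁵⁰ m⁻³.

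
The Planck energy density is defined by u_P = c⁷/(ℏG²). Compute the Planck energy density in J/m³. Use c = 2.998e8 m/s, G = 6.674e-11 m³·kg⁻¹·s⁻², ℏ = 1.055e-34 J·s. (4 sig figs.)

u_P = c⁷/(ℏG²)
  = 2.177e59 / 4.699e-55
  = 4.632e113 J/m³

4.632e113 J/m³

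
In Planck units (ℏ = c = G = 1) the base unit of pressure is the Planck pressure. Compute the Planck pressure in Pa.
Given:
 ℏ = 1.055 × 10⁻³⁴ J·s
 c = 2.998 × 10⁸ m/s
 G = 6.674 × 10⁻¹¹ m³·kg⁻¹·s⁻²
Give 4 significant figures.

p_P = c⁷/(ℏG²)
  = 2.177 × 10⁵⁹ / 4.699 × 10⁻⁵⁵
  = 4.632 × 10¹¹³ Pa

4.632 × 10¹¹³ Pa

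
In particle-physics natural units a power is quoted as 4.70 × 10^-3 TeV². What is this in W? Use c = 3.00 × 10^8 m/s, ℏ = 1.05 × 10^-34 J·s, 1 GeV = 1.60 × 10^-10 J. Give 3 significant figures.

1.15 × 10^18 W

Power is [E]/[T] = [E]²/ℏ.
1 GeV² → 1/ℏ × (1 GeV in J)² = 2.44 × 10^14 W.
Convert the energy scale: 4.70 × 10^-3 TeV² = 4.70 × 10^3 GeV².
Result: 4.70 × 10^3 × 2.44 × 10^14 = 1.15 × 10^18 W.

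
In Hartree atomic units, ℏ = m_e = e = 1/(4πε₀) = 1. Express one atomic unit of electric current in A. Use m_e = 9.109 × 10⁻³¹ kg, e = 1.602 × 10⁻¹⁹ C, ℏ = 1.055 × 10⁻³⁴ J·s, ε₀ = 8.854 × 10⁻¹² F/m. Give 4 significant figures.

Dimensional analysis gives I_au = e E_h/ℏ = m_e e⁵/((4πε₀)²ℏ³).
E_h = 4.354 × 10⁻¹⁸ J
e·E_h/ℏ = 6.612 × 10⁻³ A

6.612 × 10⁻³ A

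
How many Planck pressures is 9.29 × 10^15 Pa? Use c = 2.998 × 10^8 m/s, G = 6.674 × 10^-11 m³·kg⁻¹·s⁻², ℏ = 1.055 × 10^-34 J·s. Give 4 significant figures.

Planck pressure: p_P = c⁷/(ℏG²) = 4.632 × 10^113 Pa.
9.29 × 10^15 / 4.632 × 10^113 = 2.005 × 10^-98

2.005 × 10^-98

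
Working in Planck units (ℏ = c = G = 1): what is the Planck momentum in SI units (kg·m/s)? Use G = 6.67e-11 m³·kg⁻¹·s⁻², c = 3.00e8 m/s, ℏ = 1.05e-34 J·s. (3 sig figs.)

Dimensional analysis gives p_P = √(ℏc³/G).
  = √(42.5)
  = 6.52 kg·m/s

6.52 kg·m/s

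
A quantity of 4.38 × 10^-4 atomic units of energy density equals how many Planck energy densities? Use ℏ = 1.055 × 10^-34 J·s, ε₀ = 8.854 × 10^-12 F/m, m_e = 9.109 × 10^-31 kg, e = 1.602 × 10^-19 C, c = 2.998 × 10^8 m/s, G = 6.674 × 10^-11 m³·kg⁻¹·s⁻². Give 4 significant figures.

atomic unit of energy density: u_au = E_h/a₀³ = m_e⁴e¹⁰/((4πε₀)⁵ℏ⁸) = 2.929 × 10^13 J/m³
Planck energy density: u_P = c⁷/(ℏG²) = 4.632 × 10^113 J/m³
4.38 × 10^-4 × 2.929 × 10^13 / 4.632 × 10^113 = 2.770 × 10^-104

2.770 × 10^-104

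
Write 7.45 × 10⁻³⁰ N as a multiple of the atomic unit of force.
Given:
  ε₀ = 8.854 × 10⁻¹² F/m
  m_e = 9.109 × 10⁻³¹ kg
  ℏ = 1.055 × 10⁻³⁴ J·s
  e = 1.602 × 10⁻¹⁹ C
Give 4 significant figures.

atomic unit of force: F_au = E_h/a₀ = m_e²e⁶/((4πε₀)³ℏ⁴) = 8.220 × 10⁻⁸ N.
7.45 × 10⁻³⁰ / 8.220 × 10⁻⁸ = 9.064 × 10⁻²³

9.064 × 10⁻²³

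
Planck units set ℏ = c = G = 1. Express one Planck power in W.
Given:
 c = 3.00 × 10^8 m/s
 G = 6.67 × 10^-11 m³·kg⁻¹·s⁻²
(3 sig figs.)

3.64 × 10^52 W

From ℏ = c = G = 1 the power scale is P_P = c⁵/G.
  = 2.43 × 10^42 / 6.67 × 10^-11
  = 3.64 × 10^52 W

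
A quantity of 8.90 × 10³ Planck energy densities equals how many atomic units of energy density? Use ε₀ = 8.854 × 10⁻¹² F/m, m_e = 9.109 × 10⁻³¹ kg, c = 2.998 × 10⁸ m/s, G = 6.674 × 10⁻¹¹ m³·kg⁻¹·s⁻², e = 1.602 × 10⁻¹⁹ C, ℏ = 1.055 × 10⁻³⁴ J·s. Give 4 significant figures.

1.407 × 10¹⁰⁴

Planck energy density: u_P = c⁷/(ℏG²) = 4.632 × 10¹¹³ J/m³
atomic unit of energy density: u_au = E_h/a₀³ = m_e⁴e¹⁰/((4πε₀)⁵ℏ⁸) = 2.929 × 10¹³ J/m³
8.90 × 10³ × 4.632 × 10¹¹³ / 2.929 × 10¹³ = 1.407 × 10¹⁰⁴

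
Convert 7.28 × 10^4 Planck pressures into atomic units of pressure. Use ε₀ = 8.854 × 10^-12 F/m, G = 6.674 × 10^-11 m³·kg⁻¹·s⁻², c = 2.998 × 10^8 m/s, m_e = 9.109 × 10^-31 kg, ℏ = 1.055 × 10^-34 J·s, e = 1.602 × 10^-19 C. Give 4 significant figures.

1.151 × 10^105

Planck pressure: p_P = c⁷/(ℏG²) = 4.632 × 10^113 Pa
atomic unit of pressure: P_au = E_h/a₀³ = m_e⁴e¹⁰/((4πε₀)⁵ℏ⁸) = 2.929 × 10^13 Pa
7.28 × 10^4 × 4.632 × 10^113 / 2.929 × 10^13 = 1.151 × 10^105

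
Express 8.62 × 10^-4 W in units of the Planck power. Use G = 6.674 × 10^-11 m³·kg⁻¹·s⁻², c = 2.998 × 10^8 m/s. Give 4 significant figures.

2.375 × 10^-56

Planck power: P_P = c⁵/G = 3.629 × 10^52 W.
8.62 × 10^-4 / 3.629 × 10^52 = 2.375 × 10^-56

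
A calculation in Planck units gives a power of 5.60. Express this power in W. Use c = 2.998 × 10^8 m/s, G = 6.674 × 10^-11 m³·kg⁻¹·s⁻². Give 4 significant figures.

2.032 × 10^53 W

One Planck power: P_P = c⁵/G = 3.629 × 10^52 W.
5.60 × 3.629 × 10^52 W = 2.032 × 10^53 W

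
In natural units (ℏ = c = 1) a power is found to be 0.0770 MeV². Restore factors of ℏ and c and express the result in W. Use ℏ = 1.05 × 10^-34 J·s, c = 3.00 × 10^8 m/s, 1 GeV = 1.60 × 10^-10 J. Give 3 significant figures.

Power is [E]/[T] = [E]²/ℏ.
1 GeV² → 1/ℏ × (1 GeV in J)² = 2.44 × 10^14 W.
Convert the energy scale: 0.0770 MeV² = 7.70 × 10^-8 GeV².
Result: 7.70 × 10^-8 × 2.44 × 10^14 = 1.88 × 10^7 W.

1.88 × 10^7 W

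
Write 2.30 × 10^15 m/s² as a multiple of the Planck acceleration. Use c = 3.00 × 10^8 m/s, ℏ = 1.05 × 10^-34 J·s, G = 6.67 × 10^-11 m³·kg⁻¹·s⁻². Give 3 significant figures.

Planck acceleration: a_P = √(c⁷/(ℏG)) = 5.59 × 10^51 m/s².
2.30 × 10^15 / 5.59 × 10^51 = 4.12 × 10^-37

4.12 × 10^-37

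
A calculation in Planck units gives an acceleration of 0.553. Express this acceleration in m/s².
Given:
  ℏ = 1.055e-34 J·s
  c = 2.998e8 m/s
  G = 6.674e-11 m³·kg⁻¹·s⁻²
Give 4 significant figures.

One Planck acceleration: a_P = √(c⁷/(ℏG)) = 5.560e51 m/s².
0.553 × 5.560e51 m/s² = 3.075e51 m/s²

3.075e51 m/s²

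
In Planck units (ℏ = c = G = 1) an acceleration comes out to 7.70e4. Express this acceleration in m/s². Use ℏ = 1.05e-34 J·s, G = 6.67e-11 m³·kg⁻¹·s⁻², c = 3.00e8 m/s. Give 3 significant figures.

4.30e56 m/s²

One Planck acceleration: a_P = √(c⁷/(ℏG)) = 5.59e51 m/s².
7.70e4 × 5.59e51 m/s² = 4.30e56 m/s²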